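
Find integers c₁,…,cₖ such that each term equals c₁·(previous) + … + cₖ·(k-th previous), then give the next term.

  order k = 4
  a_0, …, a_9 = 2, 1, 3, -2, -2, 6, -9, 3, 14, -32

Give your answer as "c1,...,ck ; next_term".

  a_4 = -1·-2 + -1·3 + 1·1 + -1·2 = -2
  a_5 = -1·-2 + -1·-2 + 1·3 + -1·1 = 6
  a_6 = -1·6 + -1·-2 + 1·-2 + -1·3 = -9
  a_7 = -1·-9 + -1·6 + 1·-2 + -1·-2 = 3
  a_8 = -1·3 + -1·-9 + 1·6 + -1·-2 = 14
  a_9 = -1·14 + -1·3 + 1·-9 + -1·6 = -32
  a_10 = -1·-32 + -1·14 + 1·3 + -1·-9 = 30

-1,-1,1,-1 ; 30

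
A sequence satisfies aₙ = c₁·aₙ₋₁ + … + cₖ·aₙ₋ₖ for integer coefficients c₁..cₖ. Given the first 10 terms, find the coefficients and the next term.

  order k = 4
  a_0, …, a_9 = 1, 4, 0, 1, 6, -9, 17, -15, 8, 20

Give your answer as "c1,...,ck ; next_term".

  a_4 = -1·1 + 1·0 + 2·4 + -1·1 = 6
  a_5 = -1·6 + 1·1 + 2·0 + -1·4 = -9
  a_6 = -1·-9 + 1·6 + 2·1 + -1·0 = 17
  a_7 = -1·17 + 1·-9 + 2·6 + -1·1 = -15
  a_8 = -1·-15 + 1·17 + 2·-9 + -1·6 = 8
  a_9 = -1·8 + 1·-15 + 2·17 + -1·-9 = 20
  a_10 = -1·20 + 1·8 + 2·-15 + -1·17 = -59

-1,1,2,-1 ; -59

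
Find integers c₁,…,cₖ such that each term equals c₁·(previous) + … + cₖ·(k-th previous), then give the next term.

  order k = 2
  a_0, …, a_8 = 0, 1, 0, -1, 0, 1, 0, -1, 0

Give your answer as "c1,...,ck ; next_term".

  a_2 = 0·1 + -1·0 = 0
  a_3 = 0·0 + -1·1 = -1
  a_4 = 0·-1 + -1·0 = 0
  a_5 = 0·0 + -1·-1 = 1
  a_6 = 0·1 + -1·0 = 0
  a_7 = 0·0 + -1·1 = -1
  a_8 = 0·-1 + -1·0 = 0
  a_9 = 0·0 + -1·-1 = 1

0,-1 ; 1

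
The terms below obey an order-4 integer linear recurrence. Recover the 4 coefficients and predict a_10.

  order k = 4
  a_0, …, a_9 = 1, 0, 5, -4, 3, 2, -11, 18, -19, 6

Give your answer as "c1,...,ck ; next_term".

-1,0,1,-1 ; 23

  a_4 = -1·-4 + 0·5 + 1·0 + -1·1 = 3
  a_5 = -1·3 + 0·-4 + 1·5 + -1·0 = 2
  a_6 = -1·2 + 0·3 + 1·-4 + -1·5 = -11
  a_7 = -1·-11 + 0·2 + 1·3 + -1·-4 = 18
  a_8 = -1·18 + 0·-11 + 1·2 + -1·3 = -19
  a_9 = -1·-19 + 0·18 + 1·-11 + -1·2 = 6
  a_10 = -1·6 + 0·-19 + 1·18 + -1·-11 = 23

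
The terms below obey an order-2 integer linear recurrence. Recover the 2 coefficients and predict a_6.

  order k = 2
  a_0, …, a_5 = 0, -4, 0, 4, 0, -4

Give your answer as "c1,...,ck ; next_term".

  a_2 = 0·-4 + -1·0 = 0
  a_3 = 0·0 + -1·-4 = 4
  a_4 = 0·4 + -1·0 = 0
  a_5 = 0·0 + -1·4 = -4
  a_6 = 0·-4 + -1·0 = 0

0,-1 ; 0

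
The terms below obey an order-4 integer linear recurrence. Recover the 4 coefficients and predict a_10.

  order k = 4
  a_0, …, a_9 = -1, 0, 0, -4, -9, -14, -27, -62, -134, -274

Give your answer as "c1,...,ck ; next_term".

  a_4 = 2·-4 + -1·0 + 2·0 + 1·-1 = -9
  a_5 = 2·-9 + -1·-4 + 2·0 + 1·0 = -14
  a_6 = 2·-14 + -1·-9 + 2·-4 + 1·0 = -27
  a_7 = 2·-27 + -1·-14 + 2·-9 + 1·-4 = -62
  a_8 = 2·-62 + -1·-27 + 2·-14 + 1·-9 = -134
  a_9 = 2·-134 + -1·-62 + 2·-27 + 1·-14 = -274
  a_10 = 2·-274 + -1·-134 + 2·-62 + 1·-27 = -565

2,-1,2,1 ; -565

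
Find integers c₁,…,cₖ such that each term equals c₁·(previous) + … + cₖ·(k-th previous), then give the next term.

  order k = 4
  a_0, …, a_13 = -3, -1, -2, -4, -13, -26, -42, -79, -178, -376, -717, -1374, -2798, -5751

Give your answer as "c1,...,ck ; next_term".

  a_4 = 2·-4 + -2·-2 + 3·-1 + 2·-3 = -13
  a_5 = 2·-13 + -2·-4 + 3·-2 + 2·-1 = -26
  a_6 = 2·-26 + -2·-13 + 3·-4 + 2·-2 = -42
  a_7 = 2·-42 + -2·-26 + 3·-13 + 2·-4 = -79
  a_8 = 2·-79 + -2·-42 + 3·-26 + 2·-13 = -178
  a_9 = 2·-178 + -2·-79 + 3·-42 + 2·-26 = -376
  a_10 = 2·-376 + -2·-178 + 3·-79 + 2·-42 = -717
  a_11 = 2·-717 + -2·-376 + 3·-178 + 2·-79 = -1374
  a_12 = 2·-1374 + -2·-717 + 3·-376 + 2·-178 = -2798
  a_13 = 2·-2798 + -2·-1374 + 3·-717 + 2·-376 = -5751
  a_14 = 2·-5751 + -2·-2798 + 3·-1374 + 2·-717 = -11462

2,-2,3,2 ; -11462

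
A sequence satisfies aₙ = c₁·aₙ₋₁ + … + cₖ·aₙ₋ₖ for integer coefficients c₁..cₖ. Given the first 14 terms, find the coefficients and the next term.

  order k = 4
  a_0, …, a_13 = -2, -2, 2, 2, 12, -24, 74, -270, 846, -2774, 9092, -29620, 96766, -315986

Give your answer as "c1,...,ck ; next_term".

-2,3,-4,-1 ; 1031658

  a_4 = -2·2 + 3·2 + -4·-2 + -1·-2 = 12
  a_5 = -2·12 + 3·2 + -4·2 + -1·-2 = -24
  a_6 = -2·-24 + 3·12 + -4·2 + -1·2 = 74
  a_7 = -2·74 + 3·-24 + -4·12 + -1·2 = -270
  a_8 = -2·-270 + 3·74 + -4·-24 + -1·12 = 846
  a_9 = -2·846 + 3·-270 + -4·74 + -1·-24 = -2774
  a_10 = -2·-2774 + 3·846 + -4·-270 + -1·74 = 9092
  a_11 = -2·9092 + 3·-2774 + -4·846 + -1·-270 = -29620
  a_12 = -2·-29620 + 3·9092 + -4·-2774 + -1·846 = 96766
  a_13 = -2·96766 + 3·-29620 + -4·9092 + -1·-2774 = -315986
  a_14 = -2·-315986 + 3·96766 + -4·-29620 + -1·9092 = 1031658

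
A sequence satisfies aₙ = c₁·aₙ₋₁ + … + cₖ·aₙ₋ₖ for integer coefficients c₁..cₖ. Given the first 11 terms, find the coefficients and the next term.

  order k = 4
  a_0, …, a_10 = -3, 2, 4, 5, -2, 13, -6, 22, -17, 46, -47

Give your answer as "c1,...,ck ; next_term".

  a_4 = -1·5 + 1·4 + 1·2 + 1·-3 = -2
  a_5 = -1·-2 + 1·5 + 1·4 + 1·2 = 13
  a_6 = -1·13 + 1·-2 + 1·5 + 1·4 = -6
  a_7 = -1·-6 + 1·13 + 1·-2 + 1·5 = 22
  a_8 = -1·22 + 1·-6 + 1·13 + 1·-2 = -17
  a_9 = -1·-17 + 1·22 + 1·-6 + 1·13 = 46
  a_10 = -1·46 + 1·-17 + 1·22 + 1·-6 = -47
  a_11 = -1·-47 + 1·46 + 1·-17 + 1·22 = 98

-1,1,1,1 ; 98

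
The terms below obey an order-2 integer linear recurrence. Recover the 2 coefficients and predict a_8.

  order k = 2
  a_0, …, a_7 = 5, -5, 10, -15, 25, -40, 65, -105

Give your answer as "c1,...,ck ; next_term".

  a_2 = -1·-5 + 1·5 = 10
  a_3 = -1·10 + 1·-5 = -15
  a_4 = -1·-15 + 1·10 = 25
  a_5 = -1·25 + 1·-15 = -40
  a_6 = -1·-40 + 1·25 = 65
  a_7 = -1·65 + 1·-40 = -105
  a_8 = -1·-105 + 1·65 = 170

-1,1 ; 170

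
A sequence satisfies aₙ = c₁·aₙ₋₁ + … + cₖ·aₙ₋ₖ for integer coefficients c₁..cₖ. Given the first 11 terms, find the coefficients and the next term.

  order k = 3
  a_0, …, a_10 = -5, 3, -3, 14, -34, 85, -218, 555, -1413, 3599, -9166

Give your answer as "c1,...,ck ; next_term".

  a_3 = -2·-3 + 1·3 + -1·-5 = 14
  a_4 = -2·14 + 1·-3 + -1·3 = -34
  a_5 = -2·-34 + 1·14 + -1·-3 = 85
  a_6 = -2·85 + 1·-34 + -1·14 = -218
  a_7 = -2·-218 + 1·85 + -1·-34 = 555
  a_8 = -2·555 + 1·-218 + -1·85 = -1413
  a_9 = -2·-1413 + 1·555 + -1·-218 = 3599
  a_10 = -2·3599 + 1·-1413 + -1·555 = -9166
  a_11 = -2·-9166 + 1·3599 + -1·-1413 = 23344

-2,1,-1 ; 23344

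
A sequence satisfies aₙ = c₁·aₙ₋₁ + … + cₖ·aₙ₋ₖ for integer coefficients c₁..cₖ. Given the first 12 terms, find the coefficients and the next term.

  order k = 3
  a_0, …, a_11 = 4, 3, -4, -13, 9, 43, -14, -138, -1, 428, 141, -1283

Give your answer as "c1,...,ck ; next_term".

  a_3 = 0·-4 + -3·3 + -1·4 = -13
  a_4 = 0·-13 + -3·-4 + -1·3 = 9
  a_5 = 0·9 + -3·-13 + -1·-4 = 43
  a_6 = 0·43 + -3·9 + -1·-13 = -14
  a_7 = 0·-14 + -3·43 + -1·9 = -138
  a_8 = 0·-138 + -3·-14 + -1·43 = -1
  a_9 = 0·-1 + -3·-138 + -1·-14 = 428
  a_10 = 0·428 + -3·-1 + -1·-138 = 141
  a_11 = 0·141 + -3·428 + -1·-1 = -1283
  a_12 = 0·-1283 + -3·141 + -1·428 = -851

0,-3,-1 ; -851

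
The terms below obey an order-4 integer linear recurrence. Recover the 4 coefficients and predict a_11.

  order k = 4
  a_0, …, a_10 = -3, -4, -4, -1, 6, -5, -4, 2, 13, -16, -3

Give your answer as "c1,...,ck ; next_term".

  a_4 = -1·-1 + -1·-4 + -1·-4 + 1·-3 = 6
  a_5 = -1·6 + -1·-1 + -1·-4 + 1·-4 = -5
  a_6 = -1·-5 + -1·6 + -1·-1 + 1·-4 = -4
  a_7 = -1·-4 + -1·-5 + -1·6 + 1·-1 = 2
  a_8 = -1·2 + -1·-4 + -1·-5 + 1·6 = 13
  a_9 = -1·13 + -1·2 + -1·-4 + 1·-5 = -16
  a_10 = -1·-16 + -1·13 + -1·2 + 1·-4 = -3
  a_11 = -1·-3 + -1·-16 + -1·13 + 1·2 = 8

-1,-1,-1,1 ; 8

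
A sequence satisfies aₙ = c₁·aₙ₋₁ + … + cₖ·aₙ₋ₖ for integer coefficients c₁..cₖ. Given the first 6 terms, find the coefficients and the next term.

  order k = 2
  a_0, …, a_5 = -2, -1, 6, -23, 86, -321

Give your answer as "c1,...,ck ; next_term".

  a_2 = -4·-1 + -1·-2 = 6
  a_3 = -4·6 + -1·-1 = -23
  a_4 = -4·-23 + -1·6 = 86
  a_5 = -4·86 + -1·-23 = -321
  a_6 = -4·-321 + -1·86 = 1198

-4,-1 ; 1198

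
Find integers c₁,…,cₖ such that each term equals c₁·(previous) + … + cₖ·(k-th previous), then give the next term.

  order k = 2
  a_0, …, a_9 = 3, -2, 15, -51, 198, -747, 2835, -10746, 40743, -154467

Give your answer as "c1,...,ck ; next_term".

-3,3 ; 585630

  a_2 = -3·-2 + 3·3 = 15
  a_3 = -3·15 + 3·-2 = -51
  a_4 = -3·-51 + 3·15 = 198
  a_5 = -3·198 + 3·-51 = -747
  a_6 = -3·-747 + 3·198 = 2835
  a_7 = -3·2835 + 3·-747 = -10746
  a_8 = -3·-10746 + 3·2835 = 40743
  a_9 = -3·40743 + 3·-10746 = -154467
  a_10 = -3·-154467 + 3·40743 = 585630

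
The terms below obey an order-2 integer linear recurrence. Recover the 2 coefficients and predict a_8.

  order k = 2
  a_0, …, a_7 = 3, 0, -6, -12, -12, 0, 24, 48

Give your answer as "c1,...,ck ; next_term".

  a_2 = 2·0 + -2·3 = -6
  a_3 = 2·-6 + -2·0 = -12
  a_4 = 2·-12 + -2·-6 = -12
  a_5 = 2·-12 + -2·-12 = 0
  a_6 = 2·0 + -2·-12 = 24
  a_7 = 2·24 + -2·0 = 48
  a_8 = 2·48 + -2·24 = 48

2,-2 ; 48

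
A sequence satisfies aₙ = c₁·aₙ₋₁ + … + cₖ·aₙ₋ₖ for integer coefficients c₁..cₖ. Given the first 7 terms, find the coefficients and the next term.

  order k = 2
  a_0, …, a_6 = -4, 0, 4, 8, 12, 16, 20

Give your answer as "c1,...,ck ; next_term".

  a_2 = 2·0 + -1·-4 = 4
  a_3 = 2·4 + -1·0 = 8
  a_4 = 2·8 + -1·4 = 12
  a_5 = 2·12 + -1·8 = 16
  a_6 = 2·16 + -1·12 = 20
  a_7 = 2·20 + -1·16 = 24

2,-1 ; 24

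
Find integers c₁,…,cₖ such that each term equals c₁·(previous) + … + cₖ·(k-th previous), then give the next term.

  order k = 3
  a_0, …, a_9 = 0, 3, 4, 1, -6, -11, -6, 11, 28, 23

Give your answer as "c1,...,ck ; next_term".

  a_3 = 1·4 + -1·3 + -1·0 = 1
  a_4 = 1·1 + -1·4 + -1·3 = -6
  a_5 = 1·-6 + -1·1 + -1·4 = -11
  a_6 = 1·-11 + -1·-6 + -1·1 = -6
  a_7 = 1·-6 + -1·-11 + -1·-6 = 11
  a_8 = 1·11 + -1·-6 + -1·-11 = 28
  a_9 = 1·28 + -1·11 + -1·-6 = 23
  a_10 = 1·23 + -1·28 + -1·11 = -16

1,-1,-1 ; -16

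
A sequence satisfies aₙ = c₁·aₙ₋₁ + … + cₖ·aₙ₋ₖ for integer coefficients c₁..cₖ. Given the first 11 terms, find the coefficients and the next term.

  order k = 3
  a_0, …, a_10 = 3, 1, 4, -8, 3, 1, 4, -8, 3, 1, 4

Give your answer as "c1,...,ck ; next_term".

  a_3 = -1·4 + -1·1 + -1·3 = -8
  a_4 = -1·-8 + -1·4 + -1·1 = 3
  a_5 = -1·3 + -1·-8 + -1·4 = 1
  a_6 = -1·1 + -1·3 + -1·-8 = 4
  a_7 = -1·4 + -1·1 + -1·3 = -8
  a_8 = -1·-8 + -1·4 + -1·1 = 3
  a_9 = -1·3 + -1·-8 + -1·4 = 1
  a_10 = -1·1 + -1·3 + -1·-8 = 4
  a_11 = -1·4 + -1·1 + -1·3 = -8

-1,-1,-1 ; -8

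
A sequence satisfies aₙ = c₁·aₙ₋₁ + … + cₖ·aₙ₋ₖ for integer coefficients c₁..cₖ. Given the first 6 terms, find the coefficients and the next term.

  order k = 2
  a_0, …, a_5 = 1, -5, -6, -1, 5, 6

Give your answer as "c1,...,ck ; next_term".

  a_2 = 1·-5 + -1·1 = -6
  a_3 = 1·-6 + -1·-5 = -1
  a_4 = 1·-1 + -1·-6 = 5
  a_5 = 1·5 + -1·-1 = 6
  a_6 = 1·6 + -1·5 = 1

1,-1 ; 1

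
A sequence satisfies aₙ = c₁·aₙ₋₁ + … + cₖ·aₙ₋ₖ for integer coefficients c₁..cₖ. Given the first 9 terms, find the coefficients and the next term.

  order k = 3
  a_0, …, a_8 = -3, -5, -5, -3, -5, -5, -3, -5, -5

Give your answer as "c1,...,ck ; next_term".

  a_3 = 0·-5 + 0·-5 + 1·-3 = -3
  a_4 = 0·-3 + 0·-5 + 1·-5 = -5
  a_5 = 0·-5 + 0·-3 + 1·-5 = -5
  a_6 = 0·-5 + 0·-5 + 1·-3 = -3
  a_7 = 0·-3 + 0·-5 + 1·-5 = -5
  a_8 = 0·-5 + 0·-3 + 1·-5 = -5
  a_9 = 0·-5 + 0·-5 + 1·-3 = -3

0,0,1 ; -3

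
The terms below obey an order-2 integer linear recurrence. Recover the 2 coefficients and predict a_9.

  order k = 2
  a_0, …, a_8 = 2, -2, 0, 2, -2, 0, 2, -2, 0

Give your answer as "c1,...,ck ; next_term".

  a_2 = -1·-2 + -1·2 = 0
  a_3 = -1·0 + -1·-2 = 2
  a_4 = -1·2 + -1·0 = -2
  a_5 = -1·-2 + -1·2 = 0
  a_6 = -1·0 + -1·-2 = 2
  a_7 = -1·2 + -1·0 = -2
  a_8 = -1·-2 + -1·2 = 0
  a_9 = -1·0 + -1·-2 = 2

-1,-1 ; 2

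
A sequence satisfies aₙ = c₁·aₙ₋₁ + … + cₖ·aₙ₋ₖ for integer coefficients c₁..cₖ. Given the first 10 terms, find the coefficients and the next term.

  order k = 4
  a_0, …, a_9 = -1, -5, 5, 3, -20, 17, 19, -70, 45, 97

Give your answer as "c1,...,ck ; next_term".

  a_4 = -1·3 + -1·5 + 2·-5 + 2·-1 = -20
  a_5 = -1·-20 + -1·3 + 2·5 + 2·-5 = 17
  a_6 = -1·17 + -1·-20 + 2·3 + 2·5 = 19
  a_7 = -1·19 + -1·17 + 2·-20 + 2·3 = -70
  a_8 = -1·-70 + -1·19 + 2·17 + 2·-20 = 45
  a_9 = -1·45 + -1·-70 + 2·19 + 2·17 = 97
  a_10 = -1·97 + -1·45 + 2·-70 + 2·19 = -244

-1,-1,2,2 ; -244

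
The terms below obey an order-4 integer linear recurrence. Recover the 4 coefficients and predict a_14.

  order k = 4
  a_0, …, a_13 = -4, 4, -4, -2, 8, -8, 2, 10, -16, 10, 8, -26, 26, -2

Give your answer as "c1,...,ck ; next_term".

0,0,1,-1 ; -34

  a_4 = 0·-2 + 0·-4 + 1·4 + -1·-4 = 8
  a_5 = 0·8 + 0·-2 + 1·-4 + -1·4 = -8
  a_6 = 0·-8 + 0·8 + 1·-2 + -1·-4 = 2
  a_7 = 0·2 + 0·-8 + 1·8 + -1·-2 = 10
  a_8 = 0·10 + 0·2 + 1·-8 + -1·8 = -16
  a_9 = 0·-16 + 0·10 + 1·2 + -1·-8 = 10
  a_10 = 0·10 + 0·-16 + 1·10 + -1·2 = 8
  a_11 = 0·8 + 0·10 + 1·-16 + -1·10 = -26
  a_12 = 0·-26 + 0·8 + 1·10 + -1·-16 = 26
  a_13 = 0·26 + 0·-26 + 1·8 + -1·10 = -2
  a_14 = 0·-2 + 0·26 + 1·-26 + -1·8 = -34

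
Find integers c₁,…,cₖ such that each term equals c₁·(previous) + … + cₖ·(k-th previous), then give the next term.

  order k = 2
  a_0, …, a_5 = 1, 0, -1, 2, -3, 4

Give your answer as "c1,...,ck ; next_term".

-2,-1 ; -5

  a_2 = -2·0 + -1·1 = -1
  a_3 = -2·-1 + -1·0 = 2
  a_4 = -2·2 + -1·-1 = -3
  a_5 = -2·-3 + -1·2 = 4
  a_6 = -2·4 + -1·-3 = -5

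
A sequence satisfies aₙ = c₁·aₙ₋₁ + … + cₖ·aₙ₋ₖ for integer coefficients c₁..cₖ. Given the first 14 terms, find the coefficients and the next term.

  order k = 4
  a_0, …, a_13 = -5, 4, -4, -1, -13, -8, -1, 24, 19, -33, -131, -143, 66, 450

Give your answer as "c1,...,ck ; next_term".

  a_4 = 2·-1 + -2·-4 + -1·4 + 3·-5 = -13
  a_5 = 2·-13 + -2·-1 + -1·-4 + 3·4 = -8
  a_6 = 2·-8 + -2·-13 + -1·-1 + 3·-4 = -1
  a_7 = 2·-1 + -2·-8 + -1·-13 + 3·-1 = 24
  a_8 = 2·24 + -2·-1 + -1·-8 + 3·-13 = 19
  a_9 = 2·19 + -2·24 + -1·-1 + 3·-8 = -33
  a_10 = 2·-33 + -2·19 + -1·24 + 3·-1 = -131
  a_11 = 2·-131 + -2·-33 + -1·19 + 3·24 = -143
  a_12 = 2·-143 + -2·-131 + -1·-33 + 3·19 = 66
  a_13 = 2·66 + -2·-143 + -1·-131 + 3·-33 = 450
  a_14 = 2·450 + -2·66 + -1·-143 + 3·-131 = 518

2,-2,-1,3 ; 518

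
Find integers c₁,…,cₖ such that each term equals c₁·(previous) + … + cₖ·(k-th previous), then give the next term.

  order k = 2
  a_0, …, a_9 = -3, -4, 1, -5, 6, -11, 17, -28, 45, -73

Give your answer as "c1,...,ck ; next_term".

-1,1 ; 118

  a_2 = -1·-4 + 1·-3 = 1
  a_3 = -1·1 + 1·-4 = -5
  a_4 = -1·-5 + 1·1 = 6
  a_5 = -1·6 + 1·-5 = -11
  a_6 = -1·-11 + 1·6 = 17
  a_7 = -1·17 + 1·-11 = -28
  a_8 = -1·-28 + 1·17 = 45
  a_9 = -1·45 + 1·-28 = -73
  a_10 = -1·-73 + 1·45 = 118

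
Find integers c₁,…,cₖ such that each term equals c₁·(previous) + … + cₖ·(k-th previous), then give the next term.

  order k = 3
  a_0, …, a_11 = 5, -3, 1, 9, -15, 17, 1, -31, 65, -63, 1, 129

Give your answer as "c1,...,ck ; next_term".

-1,0,2 ; -255

  a_3 = -1·1 + 0·-3 + 2·5 = 9
  a_4 = -1·9 + 0·1 + 2·-3 = -15
  a_5 = -1·-15 + 0·9 + 2·1 = 17
  a_6 = -1·17 + 0·-15 + 2·9 = 1
  a_7 = -1·1 + 0·17 + 2·-15 = -31
  a_8 = -1·-31 + 0·1 + 2·17 = 65
  a_9 = -1·65 + 0·-31 + 2·1 = -63
  a_10 = -1·-63 + 0·65 + 2·-31 = 1
  a_11 = -1·1 + 0·-63 + 2·65 = 129
  a_12 = -1·129 + 0·1 + 2·-63 = -255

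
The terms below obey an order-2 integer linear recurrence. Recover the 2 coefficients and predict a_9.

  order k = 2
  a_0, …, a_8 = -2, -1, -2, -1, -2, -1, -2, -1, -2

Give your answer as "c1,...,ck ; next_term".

  a_2 = 0·-1 + 1·-2 = -2
  a_3 = 0·-2 + 1·-1 = -1
  a_4 = 0·-1 + 1·-2 = -2
  a_5 = 0·-2 + 1·-1 = -1
  a_6 = 0·-1 + 1·-2 = -2
  a_7 = 0·-2 + 1·-1 = -1
  a_8 = 0·-1 + 1·-2 = -2
  a_9 = 0·-2 + 1·-1 = -1

0,1 ; -1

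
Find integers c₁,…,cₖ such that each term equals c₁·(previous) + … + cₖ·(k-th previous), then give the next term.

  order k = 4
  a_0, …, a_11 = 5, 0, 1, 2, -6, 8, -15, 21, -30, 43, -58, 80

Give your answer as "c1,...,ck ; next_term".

-1,1,0,-1 ; -108

  a_4 = -1·2 + 1·1 + 0·0 + -1·5 = -6
  a_5 = -1·-6 + 1·2 + 0·1 + -1·0 = 8
  a_6 = -1·8 + 1·-6 + 0·2 + -1·1 = -15
  a_7 = -1·-15 + 1·8 + 0·-6 + -1·2 = 21
  a_8 = -1·21 + 1·-15 + 0·8 + -1·-6 = -30
  a_9 = -1·-30 + 1·21 + 0·-15 + -1·8 = 43
  a_10 = -1·43 + 1·-30 + 0·21 + -1·-15 = -58
  a_11 = -1·-58 + 1·43 + 0·-30 + -1·21 = 80
  a_12 = -1·80 + 1·-58 + 0·43 + -1·-30 = -108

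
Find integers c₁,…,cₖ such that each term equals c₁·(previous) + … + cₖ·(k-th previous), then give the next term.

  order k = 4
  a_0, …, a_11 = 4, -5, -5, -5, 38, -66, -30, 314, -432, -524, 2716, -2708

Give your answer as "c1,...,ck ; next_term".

  a_4 = -2·-5 + -4·-5 + 0·-5 + 2·4 = 38
  a_5 = -2·38 + -4·-5 + 0·-5 + 2·-5 = -66
  a_6 = -2·-66 + -4·38 + 0·-5 + 2·-5 = -30
  a_7 = -2·-30 + -4·-66 + 0·38 + 2·-5 = 314
  a_8 = -2·314 + -4·-30 + 0·-66 + 2·38 = -432
  a_9 = -2·-432 + -4·314 + 0·-30 + 2·-66 = -524
  a_10 = -2·-524 + -4·-432 + 0·314 + 2·-30 = 2716
  a_11 = -2·2716 + -4·-524 + 0·-432 + 2·314 = -2708
  a_12 = -2·-2708 + -4·2716 + 0·-524 + 2·-432 = -6312

-2,-4,0,2 ; -6312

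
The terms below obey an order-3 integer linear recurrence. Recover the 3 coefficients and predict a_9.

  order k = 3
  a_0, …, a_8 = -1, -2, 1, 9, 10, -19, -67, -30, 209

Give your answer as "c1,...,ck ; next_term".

  a_3 = 1·1 + -3·-2 + -2·-1 = 9
  a_4 = 1·9 + -3·1 + -2·-2 = 10
  a_5 = 1·10 + -3·9 + -2·1 = -19
  a_6 = 1·-19 + -3·10 + -2·9 = -67
  a_7 = 1·-67 + -3·-19 + -2·10 = -30
  a_8 = 1·-30 + -3·-67 + -2·-19 = 209
  a_9 = 1·209 + -3·-30 + -2·-67 = 433

1,-3,-2 ; 433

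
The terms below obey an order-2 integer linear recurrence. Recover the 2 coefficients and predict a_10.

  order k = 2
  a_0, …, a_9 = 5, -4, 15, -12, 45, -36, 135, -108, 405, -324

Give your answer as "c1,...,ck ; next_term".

  a_2 = 0·-4 + 3·5 = 15
  a_3 = 0·15 + 3·-4 = -12
  a_4 = 0·-12 + 3·15 = 45
  a_5 = 0·45 + 3·-12 = -36
  a_6 = 0·-36 + 3·45 = 135
  a_7 = 0·135 + 3·-36 = -108
  a_8 = 0·-108 + 3·135 = 405
  a_9 = 0·405 + 3·-108 = -324
  a_10 = 0·-324 + 3·405 = 1215

0,3 ; 1215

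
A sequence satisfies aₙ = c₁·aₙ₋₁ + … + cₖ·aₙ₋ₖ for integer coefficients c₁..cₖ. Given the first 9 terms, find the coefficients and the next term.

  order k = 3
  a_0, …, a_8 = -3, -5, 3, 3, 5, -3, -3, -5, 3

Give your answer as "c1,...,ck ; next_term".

0,0,-1 ; 3

  a_3 = 0·3 + 0·-5 + -1·-3 = 3
  a_4 = 0·3 + 0·3 + -1·-5 = 5
  a_5 = 0·5 + 0·3 + -1·3 = -3
  a_6 = 0·-3 + 0·5 + -1·3 = -3
  a_7 = 0·-3 + 0·-3 + -1·5 = -5
  a_8 = 0·-5 + 0·-3 + -1·-3 = 3
  a_9 = 0·3 + 0·-5 + -1·-3 = 3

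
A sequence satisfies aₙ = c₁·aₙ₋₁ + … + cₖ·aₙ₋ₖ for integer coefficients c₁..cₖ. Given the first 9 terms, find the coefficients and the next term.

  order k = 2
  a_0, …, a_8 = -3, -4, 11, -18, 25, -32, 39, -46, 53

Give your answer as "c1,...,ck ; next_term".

  a_2 = -2·-4 + -1·-3 = 11
  a_3 = -2·11 + -1·-4 = -18
  a_4 = -2·-18 + -1·11 = 25
  a_5 = -2·25 + -1·-18 = -32
  a_6 = -2·-32 + -1·25 = 39
  a_7 = -2·39 + -1·-32 = -46
  a_8 = -2·-46 + -1·39 = 53
  a_9 = -2·53 + -1·-46 = -60

-2,-1 ; -60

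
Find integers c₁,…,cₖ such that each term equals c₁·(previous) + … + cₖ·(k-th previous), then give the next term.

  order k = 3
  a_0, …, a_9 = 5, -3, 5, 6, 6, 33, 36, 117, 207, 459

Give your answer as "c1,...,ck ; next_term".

  a_3 = 0·5 + 3·-3 + 3·5 = 6
  a_4 = 0·6 + 3·5 + 3·-3 = 6
  a_5 = 0·6 + 3·6 + 3·5 = 33
  a_6 = 0·33 + 3·6 + 3·6 = 36
  a_7 = 0·36 + 3·33 + 3·6 = 117
  a_8 = 0·117 + 3·36 + 3·33 = 207
  a_9 = 0·207 + 3·117 + 3·36 = 459
  a_10 = 0·459 + 3·207 + 3·117 = 972

0,3,3 ; 972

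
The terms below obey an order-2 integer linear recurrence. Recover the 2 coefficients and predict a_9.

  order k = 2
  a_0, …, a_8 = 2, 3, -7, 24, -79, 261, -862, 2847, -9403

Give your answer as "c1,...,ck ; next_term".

  a_2 = -3·3 + 1·2 = -7
  a_3 = -3·-7 + 1·3 = 24
  a_4 = -3·24 + 1·-7 = -79
  a_5 = -3·-79 + 1·24 = 261
  a_6 = -3·261 + 1·-79 = -862
  a_7 = -3·-862 + 1·261 = 2847
  a_8 = -3·2847 + 1·-862 = -9403
  a_9 = -3·-9403 + 1·2847 = 31056

-3,1 ; 31056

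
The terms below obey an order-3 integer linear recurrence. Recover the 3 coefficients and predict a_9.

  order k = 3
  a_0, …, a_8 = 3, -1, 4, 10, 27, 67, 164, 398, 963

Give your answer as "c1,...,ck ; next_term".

3,-1,-1 ; 2327

  a_3 = 3·4 + -1·-1 + -1·3 = 10
  a_4 = 3·10 + -1·4 + -1·-1 = 27
  a_5 = 3·27 + -1·10 + -1·4 = 67
  a_6 = 3·67 + -1·27 + -1·10 = 164
  a_7 = 3·164 + -1·67 + -1·27 = 398
  a_8 = 3·398 + -1·164 + -1·67 = 963
  a_9 = 3·963 + -1·398 + -1·164 = 2327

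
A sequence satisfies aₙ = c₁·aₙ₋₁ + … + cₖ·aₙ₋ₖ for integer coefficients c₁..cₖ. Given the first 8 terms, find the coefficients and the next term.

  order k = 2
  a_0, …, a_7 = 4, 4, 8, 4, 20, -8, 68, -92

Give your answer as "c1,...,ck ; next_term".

-1,3 ; 296

  a_2 = -1·4 + 3·4 = 8
  a_3 = -1·8 + 3·4 = 4
  a_4 = -1·4 + 3·8 = 20
  a_5 = -1·20 + 3·4 = -8
  a_6 = -1·-8 + 3·20 = 68
  a_7 = -1·68 + 3·-8 = -92
  a_8 = -1·-92 + 3·68 = 296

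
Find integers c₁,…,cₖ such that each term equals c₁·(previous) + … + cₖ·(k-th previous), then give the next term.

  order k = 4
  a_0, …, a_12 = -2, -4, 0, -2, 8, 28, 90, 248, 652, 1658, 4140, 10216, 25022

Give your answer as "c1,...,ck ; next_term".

3,0,-3,-1 ; 60988

  a_4 = 3·-2 + 0·0 + -3·-4 + -1·-2 = 8
  a_5 = 3·8 + 0·-2 + -3·0 + -1·-4 = 28
  a_6 = 3·28 + 0·8 + -3·-2 + -1·0 = 90
  a_7 = 3·90 + 0·28 + -3·8 + -1·-2 = 248
  a_8 = 3·248 + 0·90 + -3·28 + -1·8 = 652
  a_9 = 3·652 + 0·248 + -3·90 + -1·28 = 1658
  a_10 = 3·1658 + 0·652 + -3·248 + -1·90 = 4140
  a_11 = 3·4140 + 0·1658 + -3·652 + -1·248 = 10216
  a_12 = 3·10216 + 0·4140 + -3·1658 + -1·652 = 25022
  a_13 = 3·25022 + 0·10216 + -3·4140 + -1·1658 = 60988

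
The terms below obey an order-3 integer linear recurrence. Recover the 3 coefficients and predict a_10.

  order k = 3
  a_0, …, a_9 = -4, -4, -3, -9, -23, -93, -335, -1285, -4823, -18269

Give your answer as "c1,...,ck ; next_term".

3,4,-4 ; -68959

  a_3 = 3·-3 + 4·-4 + -4·-4 = -9
  a_4 = 3·-9 + 4·-3 + -4·-4 = -23
  a_5 = 3·-23 + 4·-9 + -4·-3 = -93
  a_6 = 3·-93 + 4·-23 + -4·-9 = -335
  a_7 = 3·-335 + 4·-93 + -4·-23 = -1285
  a_8 = 3·-1285 + 4·-335 + -4·-93 = -4823
  a_9 = 3·-4823 + 4·-1285 + -4·-335 = -18269
  a_10 = 3·-18269 + 4·-4823 + -4·-1285 = -68959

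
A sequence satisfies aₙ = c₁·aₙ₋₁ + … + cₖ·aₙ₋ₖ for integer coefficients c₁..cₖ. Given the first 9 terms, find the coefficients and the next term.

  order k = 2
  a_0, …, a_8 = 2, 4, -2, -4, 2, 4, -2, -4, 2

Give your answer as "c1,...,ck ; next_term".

0,-1 ; 4

  a_2 = 0·4 + -1·2 = -2
  a_3 = 0·-2 + -1·4 = -4
  a_4 = 0·-4 + -1·-2 = 2
  a_5 = 0·2 + -1·-4 = 4
  a_6 = 0·4 + -1·2 = -2
  a_7 = 0·-2 + -1·4 = -4
  a_8 = 0·-4 + -1·-2 = 2
  a_9 = 0·2 + -1·-4 = 4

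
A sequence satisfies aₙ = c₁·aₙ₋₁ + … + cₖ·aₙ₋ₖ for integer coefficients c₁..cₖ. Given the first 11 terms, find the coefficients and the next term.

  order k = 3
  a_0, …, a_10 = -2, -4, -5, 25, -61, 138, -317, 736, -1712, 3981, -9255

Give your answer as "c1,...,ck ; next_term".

-3,-2,-1 ; 21515

  a_3 = -3·-5 + -2·-4 + -1·-2 = 25
  a_4 = -3·25 + -2·-5 + -1·-4 = -61
  a_5 = -3·-61 + -2·25 + -1·-5 = 138
  a_6 = -3·138 + -2·-61 + -1·25 = -317
  a_7 = -3·-317 + -2·138 + -1·-61 = 736
  a_8 = -3·736 + -2·-317 + -1·138 = -1712
  a_9 = -3·-1712 + -2·736 + -1·-317 = 3981
  a_10 = -3·3981 + -2·-1712 + -1·736 = -9255
  a_11 = -3·-9255 + -2·3981 + -1·-1712 = 21515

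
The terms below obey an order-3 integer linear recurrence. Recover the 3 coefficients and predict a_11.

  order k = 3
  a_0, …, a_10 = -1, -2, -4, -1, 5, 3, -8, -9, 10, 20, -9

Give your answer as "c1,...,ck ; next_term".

  a_3 = 1·-4 + -2·-2 + 1·-1 = -1
  a_4 = 1·-1 + -2·-4 + 1·-2 = 5
  a_5 = 1·5 + -2·-1 + 1·-4 = 3
  a_6 = 1·3 + -2·5 + 1·-1 = -8
  a_7 = 1·-8 + -2·3 + 1·5 = -9
  a_8 = 1·-9 + -2·-8 + 1·3 = 10
  a_9 = 1·10 + -2·-9 + 1·-8 = 20
  a_10 = 1·20 + -2·10 + 1·-9 = -9
  a_11 = 1·-9 + -2·20 + 1·10 = -39

1,-2,1 ; -39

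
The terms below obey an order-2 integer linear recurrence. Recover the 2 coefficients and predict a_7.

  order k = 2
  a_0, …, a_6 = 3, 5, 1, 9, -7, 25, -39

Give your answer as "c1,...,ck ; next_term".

  a_2 = -1·5 + 2·3 = 1
  a_3 = -1·1 + 2·5 = 9
  a_4 = -1·9 + 2·1 = -7
  a_5 = -1·-7 + 2·9 = 25
  a_6 = -1·25 + 2·-7 = -39
  a_7 = -1·-39 + 2·25 = 89

-1,2 ; 89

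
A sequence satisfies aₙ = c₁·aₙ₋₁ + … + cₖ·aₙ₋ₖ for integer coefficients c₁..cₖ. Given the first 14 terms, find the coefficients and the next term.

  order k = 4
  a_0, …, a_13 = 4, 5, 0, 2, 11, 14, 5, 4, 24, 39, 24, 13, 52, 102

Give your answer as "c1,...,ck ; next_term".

1,-1,1,1 ; 87

  a_4 = 1·2 + -1·0 + 1·5 + 1·4 = 11
  a_5 = 1·11 + -1·2 + 1·0 + 1·5 = 14
  a_6 = 1·14 + -1·11 + 1·2 + 1·0 = 5
  a_7 = 1·5 + -1·14 + 1·11 + 1·2 = 4
  a_8 = 1·4 + -1·5 + 1·14 + 1·11 = 24
  a_9 = 1·24 + -1·4 + 1·5 + 1·14 = 39
  a_10 = 1·39 + -1·24 + 1·4 + 1·5 = 24
  a_11 = 1·24 + -1·39 + 1·24 + 1·4 = 13
  a_12 = 1·13 + -1·24 + 1·39 + 1·24 = 52
  a_13 = 1·52 + -1·13 + 1·24 + 1·39 = 102
  a_14 = 1·102 + -1·52 + 1·13 + 1·24 = 87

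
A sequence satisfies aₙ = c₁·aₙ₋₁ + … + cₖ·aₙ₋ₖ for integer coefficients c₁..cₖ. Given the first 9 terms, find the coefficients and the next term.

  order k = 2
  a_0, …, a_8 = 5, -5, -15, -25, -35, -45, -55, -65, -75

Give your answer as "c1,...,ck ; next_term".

2,-1 ; -85

  a_2 = 2·-5 + -1·5 = -15
  a_3 = 2·-15 + -1·-5 = -25
  a_4 = 2·-25 + -1·-15 = -35
  a_5 = 2·-35 + -1·-25 = -45
  a_6 = 2·-45 + -1·-35 = -55
  a_7 = 2·-55 + -1·-45 = -65
  a_8 = 2·-65 + -1·-55 = -75
  a_9 = 2·-75 + -1·-65 = -85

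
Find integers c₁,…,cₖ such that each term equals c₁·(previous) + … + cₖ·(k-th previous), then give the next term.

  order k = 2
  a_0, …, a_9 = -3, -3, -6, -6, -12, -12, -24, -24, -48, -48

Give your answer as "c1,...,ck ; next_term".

0,2 ; -96

  a_2 = 0·-3 + 2·-3 = -6
  a_3 = 0·-6 + 2·-3 = -6
  a_4 = 0·-6 + 2·-6 = -12
  a_5 = 0·-12 + 2·-6 = -12
  a_6 = 0·-12 + 2·-12 = -24
  a_7 = 0·-24 + 2·-12 = -24
  a_8 = 0·-24 + 2·-24 = -48
  a_9 = 0·-48 + 2·-24 = -48
  a_10 = 0·-48 + 2·-48 = -96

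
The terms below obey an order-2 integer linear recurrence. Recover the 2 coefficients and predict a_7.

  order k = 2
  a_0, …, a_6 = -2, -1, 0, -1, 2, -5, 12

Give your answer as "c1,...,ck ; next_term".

-2,1 ; -29

  a_2 = -2·-1 + 1·-2 = 0
  a_3 = -2·0 + 1·-1 = -1
  a_4 = -2·-1 + 1·0 = 2
  a_5 = -2·2 + 1·-1 = -5
  a_6 = -2·-5 + 1·2 = 12
  a_7 = -2·12 + 1·-5 = -29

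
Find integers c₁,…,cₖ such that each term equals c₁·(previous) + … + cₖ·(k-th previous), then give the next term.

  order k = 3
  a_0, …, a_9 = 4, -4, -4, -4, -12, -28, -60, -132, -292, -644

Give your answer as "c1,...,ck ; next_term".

  a_3 = 2·-4 + 0·-4 + 1·4 = -4
  a_4 = 2·-4 + 0·-4 + 1·-4 = -12
  a_5 = 2·-12 + 0·-4 + 1·-4 = -28
  a_6 = 2·-28 + 0·-12 + 1·-4 = -60
  a_7 = 2·-60 + 0·-28 + 1·-12 = -132
  a_8 = 2·-132 + 0·-60 + 1·-28 = -292
  a_9 = 2·-292 + 0·-132 + 1·-60 = -644
  a_10 = 2·-644 + 0·-292 + 1·-132 = -1420

2,0,1 ; -1420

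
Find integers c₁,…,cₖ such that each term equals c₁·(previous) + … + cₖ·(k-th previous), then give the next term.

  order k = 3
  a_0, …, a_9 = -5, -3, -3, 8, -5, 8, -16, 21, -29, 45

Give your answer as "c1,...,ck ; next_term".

  a_3 = -1·-3 + 0·-3 + -1·-5 = 8
  a_4 = -1·8 + 0·-3 + -1·-3 = -5
  a_5 = -1·-5 + 0·8 + -1·-3 = 8
  a_6 = -1·8 + 0·-5 + -1·8 = -16
  a_7 = -1·-16 + 0·8 + -1·-5 = 21
  a_8 = -1·21 + 0·-16 + -1·8 = -29
  a_9 = -1·-29 + 0·21 + -1·-16 = 45
  a_10 = -1·45 + 0·-29 + -1·21 = -66

-1,0,-1 ; -66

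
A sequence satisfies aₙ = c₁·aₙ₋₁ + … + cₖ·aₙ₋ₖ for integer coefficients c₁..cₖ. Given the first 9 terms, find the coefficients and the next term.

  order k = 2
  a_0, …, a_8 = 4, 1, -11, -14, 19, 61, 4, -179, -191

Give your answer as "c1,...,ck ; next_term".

  a_2 = 1·1 + -3·4 = -11
  a_3 = 1·-11 + -3·1 = -14
  a_4 = 1·-14 + -3·-11 = 19
  a_5 = 1·19 + -3·-14 = 61
  a_6 = 1·61 + -3·19 = 4
  a_7 = 1·4 + -3·61 = -179
  a_8 = 1·-179 + -3·4 = -191
  a_9 = 1·-191 + -3·-179 = 346

1,-3 ; 346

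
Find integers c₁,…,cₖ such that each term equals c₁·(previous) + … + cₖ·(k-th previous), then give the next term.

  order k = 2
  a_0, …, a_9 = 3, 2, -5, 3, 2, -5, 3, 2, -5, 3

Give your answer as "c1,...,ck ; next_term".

  a_2 = -1·2 + -1·3 = -5
  a_3 = -1·-5 + -1·2 = 3
  a_4 = -1·3 + -1·-5 = 2
  a_5 = -1·2 + -1·3 = -5
  a_6 = -1·-5 + -1·2 = 3
  a_7 = -1·3 + -1·-5 = 2
  a_8 = -1·2 + -1·3 = -5
  a_9 = -1·-5 + -1·2 = 3
  a_10 = -1·3 + -1·-5 = 2

-1,-1 ; 2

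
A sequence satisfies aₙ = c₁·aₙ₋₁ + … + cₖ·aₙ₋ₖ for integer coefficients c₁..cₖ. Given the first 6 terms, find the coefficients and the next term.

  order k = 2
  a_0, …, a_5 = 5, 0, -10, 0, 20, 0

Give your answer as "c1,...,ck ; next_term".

  a_2 = 0·0 + -2·5 = -10
  a_3 = 0·-10 + -2·0 = 0
  a_4 = 0·0 + -2·-10 = 20
  a_5 = 0·20 + -2·0 = 0
  a_6 = 0·0 + -2·20 = -40

0,-2 ; -40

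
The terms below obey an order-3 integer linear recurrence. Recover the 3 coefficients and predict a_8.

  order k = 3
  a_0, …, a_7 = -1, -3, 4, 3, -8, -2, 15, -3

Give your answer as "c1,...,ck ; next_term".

  a_3 = -1·4 + -2·-3 + -1·-1 = 3
  a_4 = -1·3 + -2·4 + -1·-3 = -8
  a_5 = -1·-8 + -2·3 + -1·4 = -2
  a_6 = -1·-2 + -2·-8 + -1·3 = 15
  a_7 = -1·15 + -2·-2 + -1·-8 = -3
  a_8 = -1·-3 + -2·15 + -1·-2 = -25

-1,-2,-1 ; -25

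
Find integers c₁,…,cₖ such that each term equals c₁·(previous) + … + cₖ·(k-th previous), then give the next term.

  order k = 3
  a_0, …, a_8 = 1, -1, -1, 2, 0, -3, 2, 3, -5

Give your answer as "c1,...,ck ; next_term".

  a_3 = 0·-1 + -1·-1 + 1·1 = 2
  a_4 = 0·2 + -1·-1 + 1·-1 = 0
  a_5 = 0·0 + -1·2 + 1·-1 = -3
  a_6 = 0·-3 + -1·0 + 1·2 = 2
  a_7 = 0·2 + -1·-3 + 1·0 = 3
  a_8 = 0·3 + -1·2 + 1·-3 = -5
  a_9 = 0·-5 + -1·3 + 1·2 = -1

0,-1,1 ; -1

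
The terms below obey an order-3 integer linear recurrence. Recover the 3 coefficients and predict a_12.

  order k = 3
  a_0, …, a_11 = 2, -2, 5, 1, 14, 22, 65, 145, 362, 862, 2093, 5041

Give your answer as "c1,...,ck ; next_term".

1,3,1 ; 12182

  a_3 = 1·5 + 3·-2 + 1·2 = 1
  a_4 = 1·1 + 3·5 + 1·-2 = 14
  a_5 = 1·14 + 3·1 + 1·5 = 22
  a_6 = 1·22 + 3·14 + 1·1 = 65
  a_7 = 1·65 + 3·22 + 1·14 = 145
  a_8 = 1·145 + 3·65 + 1·22 = 362
  a_9 = 1·362 + 3·145 + 1·65 = 862
  a_10 = 1·862 + 3·362 + 1·145 = 2093
  a_11 = 1·2093 + 3·862 + 1·362 = 5041
  a_12 = 1·5041 + 3·2093 + 1·862 = 12182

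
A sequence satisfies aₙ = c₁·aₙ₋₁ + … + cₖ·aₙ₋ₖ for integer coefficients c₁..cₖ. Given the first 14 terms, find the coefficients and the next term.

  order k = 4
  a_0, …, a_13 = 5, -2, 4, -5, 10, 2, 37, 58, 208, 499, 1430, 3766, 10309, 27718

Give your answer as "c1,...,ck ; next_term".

2,2,-1,2 ; 75148

  a_4 = 2·-5 + 2·4 + -1·-2 + 2·5 = 10
  a_5 = 2·10 + 2·-5 + -1·4 + 2·-2 = 2
  a_6 = 2·2 + 2·10 + -1·-5 + 2·4 = 37
  a_7 = 2·37 + 2·2 + -1·10 + 2·-5 = 58
  a_8 = 2·58 + 2·37 + -1·2 + 2·10 = 208
  a_9 = 2·208 + 2·58 + -1·37 + 2·2 = 499
  a_10 = 2·499 + 2·208 + -1·58 + 2·37 = 1430
  a_11 = 2·1430 + 2·499 + -1·208 + 2·58 = 3766
  a_12 = 2·3766 + 2·1430 + -1·499 + 2·208 = 10309
  a_13 = 2·10309 + 2·3766 + -1·1430 + 2·499 = 27718
  a_14 = 2·27718 + 2·10309 + -1·3766 + 2·1430 = 75148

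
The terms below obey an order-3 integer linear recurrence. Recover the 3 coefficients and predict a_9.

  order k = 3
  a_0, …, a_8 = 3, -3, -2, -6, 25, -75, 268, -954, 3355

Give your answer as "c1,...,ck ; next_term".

  a_3 = -3·-2 + 1·-3 + -3·3 = -6
  a_4 = -3·-6 + 1·-2 + -3·-3 = 25
  a_5 = -3·25 + 1·-6 + -3·-2 = -75
  a_6 = -3·-75 + 1·25 + -3·-6 = 268
  a_7 = -3·268 + 1·-75 + -3·25 = -954
  a_8 = -3·-954 + 1·268 + -3·-75 = 3355
  a_9 = -3·3355 + 1·-954 + -3·268 = -11823

-3,1,-3 ; -11823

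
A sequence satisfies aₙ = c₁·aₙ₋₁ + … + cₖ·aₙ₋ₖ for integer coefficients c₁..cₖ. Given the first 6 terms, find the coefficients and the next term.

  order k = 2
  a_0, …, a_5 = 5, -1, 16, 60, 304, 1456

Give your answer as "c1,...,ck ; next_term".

  a_2 = 4·-1 + 4·5 = 16
  a_3 = 4·16 + 4·-1 = 60
  a_4 = 4·60 + 4·16 = 304
  a_5 = 4·304 + 4·60 = 1456
  a_6 = 4·1456 + 4·304 = 7040

4,4 ; 7040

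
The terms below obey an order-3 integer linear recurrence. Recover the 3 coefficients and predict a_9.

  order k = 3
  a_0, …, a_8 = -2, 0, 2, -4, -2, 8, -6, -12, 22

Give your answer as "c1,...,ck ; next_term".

0,-1,2 ; 0

  a_3 = 0·2 + -1·0 + 2·-2 = -4
  a_4 = 0·-4 + -1·2 + 2·0 = -2
  a_5 = 0·-2 + -1·-4 + 2·2 = 8
  a_6 = 0·8 + -1·-2 + 2·-4 = -6
  a_7 = 0·-6 + -1·8 + 2·-2 = -12
  a_8 = 0·-12 + -1·-6 + 2·8 = 22
  a_9 = 0·22 + -1·-12 + 2·-6 = 0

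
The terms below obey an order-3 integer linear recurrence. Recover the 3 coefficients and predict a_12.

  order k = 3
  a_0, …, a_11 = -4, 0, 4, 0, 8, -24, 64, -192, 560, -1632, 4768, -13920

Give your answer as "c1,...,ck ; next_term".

  a_3 = -2·4 + 2·0 + -2·-4 = 0
  a_4 = -2·0 + 2·4 + -2·0 = 8
  a_5 = -2·8 + 2·0 + -2·4 = -24
  a_6 = -2·-24 + 2·8 + -2·0 = 64
  a_7 = -2·64 + 2·-24 + -2·8 = -192
  a_8 = -2·-192 + 2·64 + -2·-24 = 560
  a_9 = -2·560 + 2·-192 + -2·64 = -1632
  a_10 = -2·-1632 + 2·560 + -2·-192 = 4768
  a_11 = -2·4768 + 2·-1632 + -2·560 = -13920
  a_12 = -2·-13920 + 2·4768 + -2·-1632 = 40640

-2,2,-2 ; 40640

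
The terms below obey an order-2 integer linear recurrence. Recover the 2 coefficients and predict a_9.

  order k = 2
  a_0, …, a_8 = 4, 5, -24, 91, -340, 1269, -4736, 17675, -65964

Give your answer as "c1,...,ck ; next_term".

-4,-1 ; 246181

  a_2 = -4·5 + -1·4 = -24
  a_3 = -4·-24 + -1·5 = 91
  a_4 = -4·91 + -1·-24 = -340
  a_5 = -4·-340 + -1·91 = 1269
  a_6 = -4·1269 + -1·-340 = -4736
  a_7 = -4·-4736 + -1·1269 = 17675
  a_8 = -4·17675 + -1·-4736 = -65964
  a_9 = -4·-65964 + -1·17675 = 246181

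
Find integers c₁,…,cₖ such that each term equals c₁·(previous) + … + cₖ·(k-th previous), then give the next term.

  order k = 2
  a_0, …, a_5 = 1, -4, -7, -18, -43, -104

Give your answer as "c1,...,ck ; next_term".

2,1 ; -251

  a_2 = 2·-4 + 1·1 = -7
  a_3 = 2·-7 + 1·-4 = -18
  a_4 = 2·-18 + 1·-7 = -43
  a_5 = 2·-43 + 1·-18 = -104
  a_6 = 2·-104 + 1·-43 = -251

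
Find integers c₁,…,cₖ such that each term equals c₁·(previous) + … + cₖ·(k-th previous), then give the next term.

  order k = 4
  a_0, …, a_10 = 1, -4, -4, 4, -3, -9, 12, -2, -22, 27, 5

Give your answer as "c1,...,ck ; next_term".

  a_4 = -1·4 + -1·-4 + 1·-4 + 1·1 = -3
  a_5 = -1·-3 + -1·4 + 1·-4 + 1·-4 = -9
  a_6 = -1·-9 + -1·-3 + 1·4 + 1·-4 = 12
  a_7 = -1·12 + -1·-9 + 1·-3 + 1·4 = -2
  a_8 = -1·-2 + -1·12 + 1·-9 + 1·-3 = -22
  a_9 = -1·-22 + -1·-2 + 1·12 + 1·-9 = 27
  a_10 = -1·27 + -1·-22 + 1·-2 + 1·12 = 5
  a_11 = -1·5 + -1·27 + 1·-22 + 1·-2 = -56

-1,-1,1,1 ; -56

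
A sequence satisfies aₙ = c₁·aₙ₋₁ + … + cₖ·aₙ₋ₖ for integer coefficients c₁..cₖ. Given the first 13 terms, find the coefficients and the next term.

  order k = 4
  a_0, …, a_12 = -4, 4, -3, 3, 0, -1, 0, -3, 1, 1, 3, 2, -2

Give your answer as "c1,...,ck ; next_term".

  a_4 = 0·3 + 0·-3 + -1·4 + -1·-4 = 0
  a_5 = 0·0 + 0·3 + -1·-3 + -1·4 = -1
  a_6 = 0·-1 + 0·0 + -1·3 + -1·-3 = 0
  a_7 = 0·0 + 0·-1 + -1·0 + -1·3 = -3
  a_8 = 0·-3 + 0·0 + -1·-1 + -1·0 = 1
  a_9 = 0·1 + 0·-3 + -1·0 + -1·-1 = 1
  a_10 = 0·1 + 0·1 + -1·-3 + -1·0 = 3
  a_11 = 0·3 + 0·1 + -1·1 + -1·-3 = 2
  a_12 = 0·2 + 0·3 + -1·1 + -1·1 = -2
  a_13 = 0·-2 + 0·2 + -1·3 + -1·1 = -4

0,0,-1,-1 ; -4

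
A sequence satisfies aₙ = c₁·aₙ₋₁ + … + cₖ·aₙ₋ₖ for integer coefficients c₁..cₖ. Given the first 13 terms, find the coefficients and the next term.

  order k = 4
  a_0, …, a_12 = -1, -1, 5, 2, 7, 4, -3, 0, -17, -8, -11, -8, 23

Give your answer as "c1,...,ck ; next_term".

  a_4 = 0·2 + 1·5 + 0·-1 + -2·-1 = 7
  a_5 = 0·7 + 1·2 + 0·5 + -2·-1 = 4
  a_6 = 0·4 + 1·7 + 0·2 + -2·5 = -3
  a_7 = 0·-3 + 1·4 + 0·7 + -2·2 = 0
  a_8 = 0·0 + 1·-3 + 0·4 + -2·7 = -17
  a_9 = 0·-17 + 1·0 + 0·-3 + -2·4 = -8
  a_10 = 0·-8 + 1·-17 + 0·0 + -2·-3 = -11
  a_11 = 0·-11 + 1·-8 + 0·-17 + -2·0 = -8
  a_12 = 0·-8 + 1·-11 + 0·-8 + -2·-17 = 23
  a_13 = 0·23 + 1·-8 + 0·-11 + -2·-8 = 8

0,1,0,-2 ; 8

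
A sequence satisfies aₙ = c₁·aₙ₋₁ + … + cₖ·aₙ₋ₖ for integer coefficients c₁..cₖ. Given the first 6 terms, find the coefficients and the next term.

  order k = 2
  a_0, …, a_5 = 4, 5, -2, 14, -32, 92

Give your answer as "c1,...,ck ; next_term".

  a_2 = -2·5 + 2·4 = -2
  a_3 = -2·-2 + 2·5 = 14
  a_4 = -2·14 + 2·-2 = -32
  a_5 = -2·-32 + 2·14 = 92
  a_6 = -2·92 + 2·-32 = -248

-2,2 ; -248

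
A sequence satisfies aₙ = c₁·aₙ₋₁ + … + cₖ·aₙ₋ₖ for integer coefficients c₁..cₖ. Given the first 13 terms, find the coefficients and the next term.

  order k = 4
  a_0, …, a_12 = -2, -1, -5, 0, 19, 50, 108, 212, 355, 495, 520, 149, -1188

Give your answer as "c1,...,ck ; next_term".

  a_4 = 3·0 + -3·-5 + 2·-1 + -3·-2 = 19
  a_5 = 3·19 + -3·0 + 2·-5 + -3·-1 = 50
  a_6 = 3·50 + -3·19 + 2·0 + -3·-5 = 108
  a_7 = 3·108 + -3·50 + 2·19 + -3·0 = 212
  a_8 = 3·212 + -3·108 + 2·50 + -3·19 = 355
  a_9 = 3·355 + -3·212 + 2·108 + -3·50 = 495
  a_10 = 3·495 + -3·355 + 2·212 + -3·108 = 520
  a_11 = 3·520 + -3·495 + 2·355 + -3·212 = 149
  a_12 = 3·149 + -3·520 + 2·495 + -3·355 = -1188
  a_13 = 3·-1188 + -3·149 + 2·520 + -3·495 = -4456

3,-3,2,-3 ; -4456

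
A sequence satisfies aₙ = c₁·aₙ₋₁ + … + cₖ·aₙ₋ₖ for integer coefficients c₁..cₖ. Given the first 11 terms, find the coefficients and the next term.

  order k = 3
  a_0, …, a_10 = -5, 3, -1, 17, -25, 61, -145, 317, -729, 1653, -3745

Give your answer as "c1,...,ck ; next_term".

-1,2,-2 ; 8509

  a_3 = -1·-1 + 2·3 + -2·-5 = 17
  a_4 = -1·17 + 2·-1 + -2·3 = -25
  a_5 = -1·-25 + 2·17 + -2·-1 = 61
  a_6 = -1·61 + 2·-25 + -2·17 = -145
  a_7 = -1·-145 + 2·61 + -2·-25 = 317
  a_8 = -1·317 + 2·-145 + -2·61 = -729
  a_9 = -1·-729 + 2·317 + -2·-145 = 1653
  a_10 = -1·1653 + 2·-729 + -2·317 = -3745
  a_11 = -1·-3745 + 2·1653 + -2·-729 = 8509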